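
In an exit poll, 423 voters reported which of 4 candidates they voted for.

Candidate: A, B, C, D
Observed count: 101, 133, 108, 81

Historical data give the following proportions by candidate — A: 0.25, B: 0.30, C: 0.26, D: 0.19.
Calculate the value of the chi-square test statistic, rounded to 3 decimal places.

Expected counts E_i = n·p_i: 423×0.25 = 105.75, 423×0.30 = 126.9, 423×0.26 = 109.98, 423×0.19 = 80.37.
χ² = (101−105.75)²/105.75 + (133−126.9)²/126.9 + (108−109.98)²/109.98 + (81−80.37)²/80.37
   = 0.2134 + 0.2932 + 0.0356 + 0.0049
Sum = 0.547

0.547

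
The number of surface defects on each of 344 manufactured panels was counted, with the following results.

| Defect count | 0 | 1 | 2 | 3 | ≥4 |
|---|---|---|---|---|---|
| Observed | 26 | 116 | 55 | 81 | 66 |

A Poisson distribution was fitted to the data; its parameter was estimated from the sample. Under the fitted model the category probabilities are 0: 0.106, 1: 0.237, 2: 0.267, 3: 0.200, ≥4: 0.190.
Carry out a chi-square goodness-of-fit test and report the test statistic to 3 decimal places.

34.531

Expected counts E_i = n·p_i: 344×0.106 = 36.464, 344×0.237 = 81.528, 344×0.267 = 91.848, 344×0.200 = 68.8, 344×0.190 = 65.36.
cat         O        E   (O−E)²/E
0          26   36.464     3.0028
1         116   81.528    14.5756
2          55   91.848    14.7828
3          81     68.8     2.1634
≥4         66    65.36     0.0063
Sum = 34.531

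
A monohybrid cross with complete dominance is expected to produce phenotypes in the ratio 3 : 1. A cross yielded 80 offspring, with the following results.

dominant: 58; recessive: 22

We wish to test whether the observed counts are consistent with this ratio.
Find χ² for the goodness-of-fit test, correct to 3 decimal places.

Ratio total = 4. Expected counts: 80×3/4 = 60, 80×1/4 = 20.
cat            O        E   (O−E)²/E
dominant      58       60     0.0667
recessive     22       20     0.2000
Sum = 0.267

0.267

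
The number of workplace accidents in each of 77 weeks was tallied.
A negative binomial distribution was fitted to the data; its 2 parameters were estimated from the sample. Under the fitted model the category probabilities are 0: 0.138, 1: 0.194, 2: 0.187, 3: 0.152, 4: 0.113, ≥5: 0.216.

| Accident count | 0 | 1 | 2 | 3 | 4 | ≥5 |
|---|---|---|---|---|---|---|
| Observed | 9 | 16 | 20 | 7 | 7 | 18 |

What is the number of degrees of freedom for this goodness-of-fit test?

3

There are k = 6 categories and 2 parameters estimated from the data, so df = 6 − 1 − 2 = 3.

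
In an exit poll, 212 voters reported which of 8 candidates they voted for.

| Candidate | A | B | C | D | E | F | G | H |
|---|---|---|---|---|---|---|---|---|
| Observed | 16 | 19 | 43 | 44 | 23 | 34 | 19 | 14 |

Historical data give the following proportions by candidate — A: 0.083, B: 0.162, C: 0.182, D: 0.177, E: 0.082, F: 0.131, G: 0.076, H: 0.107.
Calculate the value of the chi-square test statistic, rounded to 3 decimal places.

15.676

Expected counts E_i = n·p_i: 212×0.083 = 17.596, 212×0.162 = 34.344, 212×0.182 = 38.584, 212×0.177 = 37.524, 212×0.082 = 17.384, 212×0.131 = 27.772, 212×0.076 = 16.112, 212×0.107 = 22.684.
A: (16 − 17.596)²/17.596 = 2.547216/17.596 = 0.1448
B: (19 − 34.344)²/34.344 = 235.438336/34.344 = 6.8553
C: (43 − 38.584)²/38.584 = 19.501056/38.584 = 0.5054
D: (44 − 37.524)²/37.524 = 41.938576/37.524 = 1.1176
E: (23 − 17.384)²/17.384 = 31.539456/17.384 = 1.8143
F: (34 − 27.772)²/27.772 = 38.787984/27.772 = 1.3967
G: (19 − 16.112)²/16.112 = 8.340544/16.112 = 0.5177
H: (14 − 22.684)²/22.684 = 75.411856/22.684 = 3.3245
Sum = 15.676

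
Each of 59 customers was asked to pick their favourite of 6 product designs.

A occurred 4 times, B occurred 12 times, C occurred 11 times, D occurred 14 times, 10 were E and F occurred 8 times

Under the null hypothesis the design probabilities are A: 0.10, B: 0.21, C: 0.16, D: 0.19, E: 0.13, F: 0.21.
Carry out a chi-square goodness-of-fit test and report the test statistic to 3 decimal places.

3.840

Expected counts E_i = n·p_i: 59×0.10 = 5.9, 59×0.21 = 12.39, 59×0.16 = 9.44, 59×0.19 = 11.21, 59×0.13 = 7.67, 59×0.21 = 12.39.
cat         O        E   (O−E)²/E
A           4      5.9     0.6119
B          12    12.39     0.0123
C          11     9.44     0.2578
D          14    11.21     0.6944
E          10     7.67     0.7078
F           8    12.39     1.5555
Sum = 3.840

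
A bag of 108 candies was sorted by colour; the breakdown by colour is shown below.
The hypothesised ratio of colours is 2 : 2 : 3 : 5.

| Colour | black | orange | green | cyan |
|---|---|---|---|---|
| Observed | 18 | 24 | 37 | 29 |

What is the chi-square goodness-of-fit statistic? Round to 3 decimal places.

11.393

Ratio total = 12. Expected counts: 108×2/12 = 18, 108×2/12 = 18, 108×3/12 = 27, 108×5/12 = 45.
black: (18 − 18)²/18 = 0/18 = 0.0000
orange: (24 − 18)²/18 = 36/18 = 2.0000
green: (37 − 27)²/27 = 100/27 = 3.7037
cyan: (29 − 45)²/45 = 256/45 = 5.6889
Sum = 11.393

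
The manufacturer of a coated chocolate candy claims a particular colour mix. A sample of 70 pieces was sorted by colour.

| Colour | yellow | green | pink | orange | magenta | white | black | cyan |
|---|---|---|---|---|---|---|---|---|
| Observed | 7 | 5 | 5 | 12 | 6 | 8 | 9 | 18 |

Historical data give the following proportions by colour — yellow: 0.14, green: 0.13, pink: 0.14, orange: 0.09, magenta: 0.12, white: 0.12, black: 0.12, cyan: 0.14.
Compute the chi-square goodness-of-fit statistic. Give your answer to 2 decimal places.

17.76

Expected counts E_i = n·p_i: 70×0.14 = 9.8, 70×0.13 = 9.1, 70×0.14 = 9.8, 70×0.09 = 6.3, 70×0.12 = 8.4, 70×0.12 = 8.4, 70×0.12 = 8.4, 70×0.14 = 9.8.
cat          O        E   (O−E)²/E
yellow       7      9.8      0.800
green        5      9.1      1.847
pink         5      9.8      2.351
orange      12      6.3      5.157
magenta      6      8.4      0.686
white        8      8.4      0.019
black        9      8.4      0.043
cyan        18      9.8      6.861
Sum = 17.76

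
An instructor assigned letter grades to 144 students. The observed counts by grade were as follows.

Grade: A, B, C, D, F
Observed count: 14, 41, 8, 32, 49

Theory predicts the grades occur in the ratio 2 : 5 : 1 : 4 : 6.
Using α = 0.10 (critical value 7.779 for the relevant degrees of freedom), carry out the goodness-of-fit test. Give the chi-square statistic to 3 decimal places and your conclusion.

Ratio total = 18. Expected counts: 144×2/18 = 16, 144×5/18 = 40, 144×1/18 = 8, 144×4/18 = 32, 144×6/18 = 48.
χ² = (14−16)²/16 + (41−40)²/40 + (8−8)²/8 + (32−32)²/32 + (49−48)²/48
   = 0.2500 + 0.0250 + 0.0000 + 0.0000 + 0.0208
Sum = 0.296
df = 4. Since 0.296 < 7.779, we do not reject H₀.

0.296; do not reject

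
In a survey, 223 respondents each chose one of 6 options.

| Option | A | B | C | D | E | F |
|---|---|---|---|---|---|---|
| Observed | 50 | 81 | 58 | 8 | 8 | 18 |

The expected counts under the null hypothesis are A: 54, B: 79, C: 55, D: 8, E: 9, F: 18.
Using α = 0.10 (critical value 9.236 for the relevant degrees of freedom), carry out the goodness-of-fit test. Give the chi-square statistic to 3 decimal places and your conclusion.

cat         O        E   (O−E)²/E
A          50       54     0.2963
B          81       79     0.0506
C          58       55     0.1636
D           8        8     0.0000
E           8        9     0.1111
F          18       18     0.0000
Sum = 0.622
df = 5. Since 0.622 < 9.236, we do not reject H₀.

0.622; do not reject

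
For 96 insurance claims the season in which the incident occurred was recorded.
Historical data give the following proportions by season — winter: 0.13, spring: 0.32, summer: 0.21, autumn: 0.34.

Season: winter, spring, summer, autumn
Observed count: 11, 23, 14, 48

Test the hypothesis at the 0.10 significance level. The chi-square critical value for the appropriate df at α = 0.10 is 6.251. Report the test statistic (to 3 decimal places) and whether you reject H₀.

Expected counts E_i = n·p_i: 96×0.13 = 12.48, 96×0.32 = 30.72, 96×0.21 = 20.16, 96×0.34 = 32.64.
χ² = (11−12.48)²/12.48 + (23−30.72)²/30.72 + (14−20.16)²/20.16 + (48−32.64)²/32.64
   = 0.1755 + 1.9401 + 1.8822 + 7.2282
Sum = 11.226
df = 3. Since 11.226 > 6.251, we reject H₀.

11.226; reject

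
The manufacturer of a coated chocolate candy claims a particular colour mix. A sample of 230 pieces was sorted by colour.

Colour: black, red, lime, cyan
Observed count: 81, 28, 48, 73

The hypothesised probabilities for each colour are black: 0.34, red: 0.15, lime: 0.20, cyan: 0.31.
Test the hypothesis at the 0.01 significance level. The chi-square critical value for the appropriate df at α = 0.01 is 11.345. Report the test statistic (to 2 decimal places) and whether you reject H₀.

Expected counts E_i = n·p_i: 230×0.34 = 78.2, 230×0.15 = 34.5, 230×0.20 = 46, 230×0.31 = 71.3.
cat         O        E   (O−E)²/E
black      81     78.2      0.100
red        28     34.5      1.225
lime       48       46      0.087
cyan       73     71.3      0.041
Sum = 1.45
df = 3. Since 1.45 < 11.345, we do not reject H₀.

1.45; do not reject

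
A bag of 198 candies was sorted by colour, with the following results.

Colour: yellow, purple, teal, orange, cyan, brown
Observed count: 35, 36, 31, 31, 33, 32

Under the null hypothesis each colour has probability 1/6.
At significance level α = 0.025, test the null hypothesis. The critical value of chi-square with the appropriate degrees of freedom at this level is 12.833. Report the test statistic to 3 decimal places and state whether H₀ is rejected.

0.667; do not reject

Expected count for each of the 6 categories: 198/6 = 33.
χ² = (35−33)²/33 + (36−33)²/33 + (31−33)²/33 + (31−33)²/33 + (33−33)²/33 + (32−33)²/33
   = 0.1212 + 0.2727 + 0.1212 + 0.1212 + 0.0000 + 0.0303
Sum = 0.667
df = 5. Since 0.667 < 12.833, we do not reject H₀.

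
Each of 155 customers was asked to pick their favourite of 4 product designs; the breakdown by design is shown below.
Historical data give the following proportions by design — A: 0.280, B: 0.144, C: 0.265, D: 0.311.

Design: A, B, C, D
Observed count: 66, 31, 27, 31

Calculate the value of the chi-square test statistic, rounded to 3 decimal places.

Expected counts E_i = n·p_i: 155×0.280 = 43.4, 155×0.144 = 22.32, 155×0.265 = 41.075, 155×0.311 = 48.205.
χ² = (66−43.4)²/43.4 + (31−22.32)²/22.32 + (27−41.075)²/41.075 + (31−48.205)²/48.205
   = 11.7687 + 3.3756 + 4.8230 + 6.1407
Sum = 26.108

26.108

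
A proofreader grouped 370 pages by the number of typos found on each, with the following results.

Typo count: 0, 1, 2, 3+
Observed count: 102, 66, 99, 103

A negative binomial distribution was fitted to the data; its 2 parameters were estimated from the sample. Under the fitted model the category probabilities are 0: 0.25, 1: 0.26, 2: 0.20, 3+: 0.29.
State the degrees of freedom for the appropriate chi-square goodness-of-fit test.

There are k = 4 categories and 2 parameters estimated from the data, so df = 4 − 1 − 2 = 1.

1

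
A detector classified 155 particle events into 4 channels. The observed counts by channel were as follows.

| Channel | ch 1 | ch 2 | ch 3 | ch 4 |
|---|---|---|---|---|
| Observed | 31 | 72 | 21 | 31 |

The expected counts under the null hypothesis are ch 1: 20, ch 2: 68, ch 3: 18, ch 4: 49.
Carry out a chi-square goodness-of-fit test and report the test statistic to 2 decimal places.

cat         O        E   (O−E)²/E
ch 1       31       20      6.050
ch 2       72       68      0.235
ch 3       21       18      0.500
ch 4       31       49      6.612
Sum = 13.40

13.40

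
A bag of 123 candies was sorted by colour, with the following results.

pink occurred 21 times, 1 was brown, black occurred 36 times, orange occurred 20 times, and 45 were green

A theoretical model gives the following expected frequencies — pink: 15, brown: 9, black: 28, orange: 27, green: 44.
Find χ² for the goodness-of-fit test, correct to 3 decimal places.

cat         O        E   (O−E)²/E
pink       21       15     2.4000
brown       1        9     7.1111
black      36       28     2.2857
orange     20       27     1.8148
green      45       44     0.0227
Sum = 13.634

13.634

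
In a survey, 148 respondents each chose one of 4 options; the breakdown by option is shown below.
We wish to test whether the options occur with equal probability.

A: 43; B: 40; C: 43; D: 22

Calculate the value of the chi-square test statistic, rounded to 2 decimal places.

8.27

Under H₀ each category has probability 1/4, so each expected count is 148/4 = 37.
A: (43 − 37)²/37 = 36/37 = 0.973
B: (40 − 37)²/37 = 9/37 = 0.243
C: (43 − 37)²/37 = 36/37 = 0.973
D: (22 − 37)²/37 = 225/37 = 6.081
Sum = 8.27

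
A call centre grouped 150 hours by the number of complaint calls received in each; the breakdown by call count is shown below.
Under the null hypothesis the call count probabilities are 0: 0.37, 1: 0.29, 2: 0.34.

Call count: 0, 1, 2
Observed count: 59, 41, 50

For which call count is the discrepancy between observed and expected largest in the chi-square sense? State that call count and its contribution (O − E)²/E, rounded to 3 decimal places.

Expected counts E_i = n·p_i: 150×0.37 = 55.5, 150×0.29 = 43.5, 150×0.34 = 51.
cat         O        E   (O−E)²/E
0          59     55.5     0.2207
1          41     43.5     0.1437
2          50       51     0.0196
The largest term is for 0: 0.221.

0, 0.221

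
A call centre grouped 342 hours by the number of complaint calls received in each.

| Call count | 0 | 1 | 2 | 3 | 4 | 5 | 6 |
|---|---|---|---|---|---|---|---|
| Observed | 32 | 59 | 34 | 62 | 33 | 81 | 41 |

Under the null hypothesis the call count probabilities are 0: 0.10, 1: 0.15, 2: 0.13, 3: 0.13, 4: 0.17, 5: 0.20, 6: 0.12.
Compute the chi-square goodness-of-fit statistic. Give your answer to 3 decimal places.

23.870

Expected counts E_i = n·p_i: 342×0.10 = 34.2, 342×0.15 = 51.3, 342×0.13 = 44.46, 342×0.13 = 44.46, 342×0.17 = 58.14, 342×0.20 = 68.4, 342×0.12 = 41.04.
cat         O        E   (O−E)²/E
0          32     34.2     0.1415
1          59     51.3     1.1558
2          34    44.46     2.4609
3          62    44.46     6.9197
4          33    58.14    10.8707
5          81     68.4     2.3211
6          41    41.04     0.0000
Sum = 23.870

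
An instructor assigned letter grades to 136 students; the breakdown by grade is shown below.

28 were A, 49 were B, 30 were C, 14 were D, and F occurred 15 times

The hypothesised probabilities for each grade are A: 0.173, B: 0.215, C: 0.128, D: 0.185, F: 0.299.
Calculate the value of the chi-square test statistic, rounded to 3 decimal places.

44.459

Expected counts E_i = n·p_i: 136×0.173 = 23.528, 136×0.215 = 29.24, 136×0.128 = 17.408, 136×0.185 = 25.16, 136×0.299 = 40.664.
χ² = (28−23.528)²/23.528 + (49−29.24)²/29.24 + (30−17.408)²/17.408 + (14−25.16)²/25.16 + (15−40.664)²/40.664
   = 0.8500 + 13.3535 + 9.1084 + 4.9501 + 16.1971
Sum = 44.459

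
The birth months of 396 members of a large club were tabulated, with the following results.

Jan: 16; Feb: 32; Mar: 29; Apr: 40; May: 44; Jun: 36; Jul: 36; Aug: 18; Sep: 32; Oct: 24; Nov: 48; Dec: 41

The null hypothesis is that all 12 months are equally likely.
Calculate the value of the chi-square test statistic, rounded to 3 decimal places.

33.030

Under H₀ each category has probability 1/12, so each expected count is 396/12 = 33.
Jan: (16 − 33)²/33 = 289/33 = 8.7576
Feb: (32 − 33)²/33 = 1/33 = 0.0303
Mar: (29 − 33)²/33 = 16/33 = 0.4848
Apr: (40 − 33)²/33 = 49/33 = 1.4848
May: (44 − 33)²/33 = 121/33 = 3.6667
Jun: (36 − 33)²/33 = 9/33 = 0.2727
Jul: (36 − 33)²/33 = 9/33 = 0.2727
Aug: (18 − 33)²/33 = 225/33 = 6.8182
Sep: (32 − 33)²/33 = 1/33 = 0.0303
Oct: (24 − 33)²/33 = 81/33 = 2.4545
Nov: (48 − 33)²/33 = 225/33 = 6.8182
Dec: (41 − 33)²/33 = 64/33 = 1.9394
Sum = 33.030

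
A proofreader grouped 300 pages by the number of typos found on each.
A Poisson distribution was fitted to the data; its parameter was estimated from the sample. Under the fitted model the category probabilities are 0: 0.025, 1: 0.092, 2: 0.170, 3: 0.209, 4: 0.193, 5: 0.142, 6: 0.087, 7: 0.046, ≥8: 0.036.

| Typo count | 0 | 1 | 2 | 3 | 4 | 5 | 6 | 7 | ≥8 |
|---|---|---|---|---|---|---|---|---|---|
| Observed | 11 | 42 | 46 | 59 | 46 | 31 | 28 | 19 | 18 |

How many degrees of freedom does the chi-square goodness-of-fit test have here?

There are k = 9 categories and 1 parameter estimated from the data, so df = 9 − 1 − 1 = 7.

7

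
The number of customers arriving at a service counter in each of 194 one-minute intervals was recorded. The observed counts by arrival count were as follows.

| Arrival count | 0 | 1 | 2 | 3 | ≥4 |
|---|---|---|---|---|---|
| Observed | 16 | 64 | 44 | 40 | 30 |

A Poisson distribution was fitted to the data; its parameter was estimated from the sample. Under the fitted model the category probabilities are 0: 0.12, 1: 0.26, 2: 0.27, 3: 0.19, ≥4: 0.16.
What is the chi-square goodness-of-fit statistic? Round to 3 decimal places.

Expected counts E_i = n·p_i: 194×0.12 = 23.28, 194×0.26 = 50.44, 194×0.27 = 52.38, 194×0.19 = 36.86, 194×0.16 = 31.04.
χ² = (16−23.28)²/23.28 + (64−50.44)²/50.44 + (44−52.38)²/52.38 + (40−36.86)²/36.86 + (30−31.04)²/31.04
   = 2.2766 + 3.6454 + 1.3407 + 0.2675 + 0.0348
Sum = 7.565

7.565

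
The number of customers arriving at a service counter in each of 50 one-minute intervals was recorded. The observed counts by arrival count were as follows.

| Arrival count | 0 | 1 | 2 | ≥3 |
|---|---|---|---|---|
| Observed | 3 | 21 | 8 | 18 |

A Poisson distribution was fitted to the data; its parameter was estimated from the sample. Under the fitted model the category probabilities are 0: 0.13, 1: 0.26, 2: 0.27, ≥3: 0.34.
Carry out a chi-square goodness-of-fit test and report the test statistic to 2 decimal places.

Expected counts E_i = n·p_i: 50×0.13 = 6.5, 50×0.26 = 13, 50×0.27 = 13.5, 50×0.34 = 17.
χ² = (3−6.5)²/6.5 + (21−13)²/13 + (8−13.5)²/13.5 + (18−17)²/17
   = 1.885 + 4.923 + 2.241 + 0.059
Sum = 9.11

9.11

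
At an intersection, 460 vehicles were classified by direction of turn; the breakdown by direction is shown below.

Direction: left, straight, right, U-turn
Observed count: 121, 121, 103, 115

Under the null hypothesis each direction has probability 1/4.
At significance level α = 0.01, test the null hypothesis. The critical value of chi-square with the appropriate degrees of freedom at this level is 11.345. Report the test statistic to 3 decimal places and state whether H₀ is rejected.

1.878; do not reject

Expected count for each of the 4 categories: 460/4 = 115.
χ² = (121−115)²/115 + (121−115)²/115 + (103−115)²/115 + (115−115)²/115
   = 0.3130 + 0.3130 + 1.2522 + 0.0000
Sum = 1.878
df = 3. Since 1.878 < 11.345, we do not reject H₀.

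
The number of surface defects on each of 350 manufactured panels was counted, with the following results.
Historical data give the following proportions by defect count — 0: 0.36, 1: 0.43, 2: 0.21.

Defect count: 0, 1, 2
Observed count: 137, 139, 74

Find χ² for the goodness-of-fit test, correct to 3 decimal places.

Expected counts E_i = n·p_i: 350×0.36 = 126, 350×0.43 = 150.5, 350×0.21 = 73.5.
cat         O        E   (O−E)²/E
0         137      126     0.9603
1         139    150.5     0.8787
2          74     73.5     0.0034
Sum = 1.842

1.842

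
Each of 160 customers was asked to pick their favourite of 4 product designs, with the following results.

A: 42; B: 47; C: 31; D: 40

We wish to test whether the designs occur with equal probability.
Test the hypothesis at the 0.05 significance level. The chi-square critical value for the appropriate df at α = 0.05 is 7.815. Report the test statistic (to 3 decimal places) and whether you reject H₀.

3.350; do not reject

Under H₀ each category has probability 1/4, so each expected count is 160/4 = 40.
A: (42 − 40)²/40 = 4/40 = 0.1000
B: (47 − 40)²/40 = 49/40 = 1.2250
C: (31 − 40)²/40 = 81/40 = 2.0250
D: (40 − 40)²/40 = 0/40 = 0.0000
Sum = 3.350
df = 3. Since 3.350 < 7.815, we do not reject H₀.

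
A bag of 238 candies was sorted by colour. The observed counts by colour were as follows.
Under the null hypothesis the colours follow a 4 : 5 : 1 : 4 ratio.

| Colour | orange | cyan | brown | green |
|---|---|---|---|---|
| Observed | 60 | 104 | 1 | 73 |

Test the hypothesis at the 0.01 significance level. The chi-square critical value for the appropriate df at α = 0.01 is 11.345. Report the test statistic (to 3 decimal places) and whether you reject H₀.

Ratio total = 14. Expected counts: 238×4/14 = 68, 238×5/14 = 85, 238×1/14 = 17, 238×4/14 = 68.
cat         O        E   (O−E)²/E
orange     60       68     0.9412
cyan      104       85     4.2471
brown       1       17    15.0588
green      73       68     0.3676
Sum = 20.615
df = 3. Since 20.615 > 11.345, we reject H₀.

20.615; reject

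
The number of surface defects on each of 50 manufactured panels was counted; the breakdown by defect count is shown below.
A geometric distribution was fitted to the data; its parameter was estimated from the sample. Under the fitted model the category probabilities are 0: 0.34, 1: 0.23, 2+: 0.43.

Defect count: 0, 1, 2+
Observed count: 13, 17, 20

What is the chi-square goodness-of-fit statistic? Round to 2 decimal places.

3.68

Expected counts E_i = n·p_i: 50×0.34 = 17, 50×0.23 = 11.5, 50×0.43 = 21.5.
χ² = (13−17)²/17 + (17−11.5)²/11.5 + (20−21.5)²/21.5
   = 0.941 + 2.630 + 0.105
Sum = 3.68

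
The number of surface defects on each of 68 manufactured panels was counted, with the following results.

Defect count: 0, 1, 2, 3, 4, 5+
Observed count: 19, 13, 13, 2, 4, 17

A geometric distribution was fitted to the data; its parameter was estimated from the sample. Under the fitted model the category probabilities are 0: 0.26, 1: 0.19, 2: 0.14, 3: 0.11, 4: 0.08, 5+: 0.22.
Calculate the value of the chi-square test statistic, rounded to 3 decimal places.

6.045

Expected counts E_i = n·p_i: 68×0.26 = 17.68, 68×0.19 = 12.92, 68×0.14 = 9.52, 68×0.11 = 7.48, 68×0.08 = 5.44, 68×0.22 = 14.96.
cat         O        E   (O−E)²/E
0          19    17.68     0.0986
1          13    12.92     0.0005
2          13     9.52     1.2721
3           2     7.48     4.0148
4           4     5.44     0.3812
5+         17    14.96     0.2782
Sum = 6.045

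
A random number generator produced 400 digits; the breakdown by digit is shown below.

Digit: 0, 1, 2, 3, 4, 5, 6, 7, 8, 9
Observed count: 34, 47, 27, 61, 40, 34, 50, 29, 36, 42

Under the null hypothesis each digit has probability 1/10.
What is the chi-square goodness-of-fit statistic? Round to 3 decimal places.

24.300

Expected count for each of the 10 categories: 400/10 = 40.
0: (34 − 40)²/40 = 36/40 = 0.9000
1: (47 − 40)²/40 = 49/40 = 1.2250
2: (27 − 40)²/40 = 169/40 = 4.2250
3: (61 − 40)²/40 = 441/40 = 11.0250
4: (40 − 40)²/40 = 0/40 = 0.0000
5: (34 − 40)²/40 = 36/40 = 0.9000
6: (50 − 40)²/40 = 100/40 = 2.5000
7: (29 − 40)²/40 = 121/40 = 3.0250
8: (36 − 40)²/40 = 16/40 = 0.4000
9: (42 − 40)²/40 = 4/40 = 0.1000
Sum = 24.300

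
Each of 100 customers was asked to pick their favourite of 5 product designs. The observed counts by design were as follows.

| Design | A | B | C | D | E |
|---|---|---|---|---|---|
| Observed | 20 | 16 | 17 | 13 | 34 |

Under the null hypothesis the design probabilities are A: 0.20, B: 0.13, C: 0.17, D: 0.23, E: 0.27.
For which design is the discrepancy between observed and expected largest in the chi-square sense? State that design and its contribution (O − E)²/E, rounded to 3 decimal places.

D, 4.348

Expected counts E_i = n·p_i: 100×0.20 = 20, 100×0.13 = 13, 100×0.17 = 17, 100×0.23 = 23, 100×0.27 = 27.
cat         O        E   (O−E)²/E
A          20       20     0.0000
B          16       13     0.6923
C          17       17     0.0000
D          13       23     4.3478
E          34       27     1.8148
The largest term is for D: 4.348.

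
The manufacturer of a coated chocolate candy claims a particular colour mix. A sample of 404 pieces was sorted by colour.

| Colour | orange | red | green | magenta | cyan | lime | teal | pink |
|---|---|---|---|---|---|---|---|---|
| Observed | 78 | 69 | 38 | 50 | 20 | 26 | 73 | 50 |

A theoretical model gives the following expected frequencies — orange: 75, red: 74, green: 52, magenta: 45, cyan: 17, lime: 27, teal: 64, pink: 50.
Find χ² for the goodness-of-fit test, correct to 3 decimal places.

cat          O        E   (O−E)²/E
orange      78       75     0.1200
red         69       74     0.3378
green       38       52     3.7692
magenta     50       45     0.5556
cyan        20       17     0.5294
lime        26       27     0.0370
teal        73       64     1.2656
pink        50       50     0.0000
Sum = 6.615

6.615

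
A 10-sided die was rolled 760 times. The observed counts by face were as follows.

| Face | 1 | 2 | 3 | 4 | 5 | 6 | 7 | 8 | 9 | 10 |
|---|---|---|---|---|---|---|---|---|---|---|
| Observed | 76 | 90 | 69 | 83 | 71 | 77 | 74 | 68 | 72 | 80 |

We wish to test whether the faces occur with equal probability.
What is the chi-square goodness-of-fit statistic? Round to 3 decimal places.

Expected count for each of the 10 categories: 760/10 = 76.
χ² = (76−76)²/76 + (90−76)²/76 + (69−76)²/76 + (83−76)²/76 + (71−76)²/76 + (77−76)²/76 + (74−76)²/76 + (68−76)²/76 + (72−76)²/76 + (80−76)²/76
   = 0.0000 + 2.5789 + 0.6447 + 0.6447 + 0.3289 + 0.0132 + 0.0526 + 0.8421 + 0.2105 + 0.2105
Sum = 5.526

5.526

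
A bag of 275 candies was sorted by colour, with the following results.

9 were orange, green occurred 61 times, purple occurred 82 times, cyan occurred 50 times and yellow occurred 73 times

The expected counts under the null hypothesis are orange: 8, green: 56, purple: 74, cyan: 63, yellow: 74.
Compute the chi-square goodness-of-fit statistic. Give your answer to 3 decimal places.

orange: (9 − 8)²/8 = 1/8 = 0.1250
green: (61 − 56)²/56 = 25/56 = 0.4464
purple: (82 − 74)²/74 = 64/74 = 0.8649
cyan: (50 − 63)²/63 = 169/63 = 2.6825
yellow: (73 − 74)²/74 = 1/74 = 0.0135
Sum = 4.132

4.132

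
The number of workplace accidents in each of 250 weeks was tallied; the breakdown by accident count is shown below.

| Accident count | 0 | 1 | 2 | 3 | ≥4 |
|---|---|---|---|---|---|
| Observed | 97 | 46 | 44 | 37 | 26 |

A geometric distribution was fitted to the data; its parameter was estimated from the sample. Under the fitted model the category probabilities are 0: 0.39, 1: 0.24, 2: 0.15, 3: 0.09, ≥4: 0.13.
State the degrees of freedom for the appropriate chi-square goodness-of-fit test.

3

There are k = 5 categories and 1 parameter estimated from the data, so df = 5 − 1 − 1 = 3.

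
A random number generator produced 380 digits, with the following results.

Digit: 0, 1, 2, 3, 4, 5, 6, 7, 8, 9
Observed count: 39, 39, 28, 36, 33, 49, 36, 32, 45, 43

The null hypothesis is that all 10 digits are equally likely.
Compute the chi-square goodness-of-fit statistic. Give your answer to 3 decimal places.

Under H₀ each category has probability 1/10, so each expected count is 380/10 = 38.
0: (39 − 38)²/38 = 1/38 = 0.0263
1: (39 − 38)²/38 = 1/38 = 0.0263
2: (28 − 38)²/38 = 100/38 = 2.6316
3: (36 − 38)²/38 = 4/38 = 0.1053
4: (33 − 38)²/38 = 25/38 = 0.6579
5: (49 − 38)²/38 = 121/38 = 3.1842
6: (36 − 38)²/38 = 4/38 = 0.1053
7: (32 − 38)²/38 = 36/38 = 0.9474
8: (45 − 38)²/38 = 49/38 = 1.2895
9: (43 − 38)²/38 = 25/38 = 0.6579
Sum = 9.632

9.632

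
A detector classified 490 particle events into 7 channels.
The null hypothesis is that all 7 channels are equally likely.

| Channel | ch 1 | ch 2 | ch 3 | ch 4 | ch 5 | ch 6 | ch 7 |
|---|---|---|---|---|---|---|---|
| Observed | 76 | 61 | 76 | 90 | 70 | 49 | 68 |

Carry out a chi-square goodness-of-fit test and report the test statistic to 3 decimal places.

Under H₀ each category has probability 1/7, so each expected count is 490/7 = 70.
ch 1: (76 − 70)²/70 = 36/70 = 0.5143
ch 2: (61 − 70)²/70 = 81/70 = 1.1571
ch 3: (76 − 70)²/70 = 36/70 = 0.5143
ch 4: (90 − 70)²/70 = 400/70 = 5.7143
ch 5: (70 − 70)²/70 = 0/70 = 0.0000
ch 6: (49 − 70)²/70 = 441/70 = 6.3000
ch 7: (68 − 70)²/70 = 4/70 = 0.0571
Sum = 14.257

14.257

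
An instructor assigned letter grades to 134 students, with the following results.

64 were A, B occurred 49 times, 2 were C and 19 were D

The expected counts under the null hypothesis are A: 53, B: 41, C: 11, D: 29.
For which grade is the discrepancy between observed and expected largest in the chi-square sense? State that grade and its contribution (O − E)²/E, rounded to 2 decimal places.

C, 7.36

cat         O        E   (O−E)²/E
A          64       53      2.283
B          49       41      1.561
C           2       11      7.364
D          19       29      3.448
The largest term is for C: 7.36.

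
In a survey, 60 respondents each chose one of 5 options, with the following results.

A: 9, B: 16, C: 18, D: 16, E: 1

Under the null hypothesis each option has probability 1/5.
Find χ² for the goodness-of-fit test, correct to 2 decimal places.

Expected count for each of the 5 categories: 60/5 = 12.
A: (9 − 12)²/12 = 9/12 = 0.750
B: (16 − 12)²/12 = 16/12 = 1.333
C: (18 − 12)²/12 = 36/12 = 3.000
D: (16 − 12)²/12 = 16/12 = 1.333
E: (1 − 12)²/12 = 121/12 = 10.083
Sum = 16.50

16.50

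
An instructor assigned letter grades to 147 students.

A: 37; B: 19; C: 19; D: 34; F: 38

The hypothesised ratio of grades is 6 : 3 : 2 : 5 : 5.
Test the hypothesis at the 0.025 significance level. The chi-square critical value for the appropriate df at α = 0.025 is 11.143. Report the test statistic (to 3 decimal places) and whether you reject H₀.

2.857; do not reject

Ratio total = 21. Expected counts: 147×6/21 = 42, 147×3/21 = 21, 147×2/21 = 14, 147×5/21 = 35, 147×5/21 = 35.
A: (37 − 42)²/42 = 25/42 = 0.5952
B: (19 − 21)²/21 = 4/21 = 0.1905
C: (19 − 14)²/14 = 25/14 = 1.7857
D: (34 − 35)²/35 = 1/35 = 0.0286
F: (38 − 35)²/35 = 9/35 = 0.2571
Sum = 2.857
df = 4. Since 2.857 < 11.143, we do not reject H₀.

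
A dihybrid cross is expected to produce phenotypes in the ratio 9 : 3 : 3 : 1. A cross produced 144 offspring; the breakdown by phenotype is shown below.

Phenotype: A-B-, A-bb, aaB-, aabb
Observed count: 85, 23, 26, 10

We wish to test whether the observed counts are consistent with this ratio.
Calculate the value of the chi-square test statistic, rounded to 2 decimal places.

Ratio total = 16. Expected counts: 144×9/16 = 81, 144×3/16 = 27, 144×3/16 = 27, 144×1/16 = 9.
A-B-: (85 − 81)²/81 = 16/81 = 0.198
A-bb: (23 − 27)²/27 = 16/27 = 0.593
aaB-: (26 − 27)²/27 = 1/27 = 0.037
aabb: (10 − 9)²/9 = 1/9 = 0.111
Sum = 0.94

0.94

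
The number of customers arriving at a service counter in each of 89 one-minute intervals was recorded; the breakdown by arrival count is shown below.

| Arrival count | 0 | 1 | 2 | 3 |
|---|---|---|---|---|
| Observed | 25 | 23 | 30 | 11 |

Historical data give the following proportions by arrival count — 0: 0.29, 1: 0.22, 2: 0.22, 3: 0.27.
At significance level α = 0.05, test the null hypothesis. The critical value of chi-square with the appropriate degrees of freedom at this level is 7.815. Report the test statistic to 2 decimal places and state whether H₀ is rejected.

Expected counts E_i = n·p_i: 89×0.29 = 25.81, 89×0.22 = 19.58, 89×0.22 = 19.58, 89×0.27 = 24.03.
χ² = (25−25.81)²/25.81 + (23−19.58)²/19.58 + (30−19.58)²/19.58 + (11−24.03)²/24.03
   = 0.025 + 0.597 + 5.545 + 7.065
Sum = 13.23
df = 3. Since 13.23 > 7.815, we reject H₀.

13.23; reject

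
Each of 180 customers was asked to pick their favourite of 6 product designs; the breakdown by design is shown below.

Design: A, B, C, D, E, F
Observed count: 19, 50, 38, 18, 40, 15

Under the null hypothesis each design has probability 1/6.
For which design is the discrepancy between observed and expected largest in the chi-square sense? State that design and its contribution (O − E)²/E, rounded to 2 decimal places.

Under H₀ each category has probability 1/6, so each expected count is 180/6 = 30.
cat         O        E   (O−E)²/E
A          19       30      4.033
B          50       30     13.333
C          38       30      2.133
D          18       30      4.800
E          40       30      3.333
F          15       30      7.500
The largest term is for B: 13.33.

B, 13.33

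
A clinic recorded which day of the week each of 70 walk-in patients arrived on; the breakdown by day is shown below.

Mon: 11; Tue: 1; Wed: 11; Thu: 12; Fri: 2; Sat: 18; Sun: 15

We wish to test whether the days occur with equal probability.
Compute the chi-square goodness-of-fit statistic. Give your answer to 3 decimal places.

Under H₀ each category has probability 1/7, so each expected count is 70/7 = 10.
χ² = (11−10)²/10 + (1−10)²/10 + (11−10)²/10 + (12−10)²/10 + (2−10)²/10 + (18−10)²/10 + (15−10)²/10
   = 0.1000 + 8.1000 + 0.1000 + 0.4000 + 6.4000 + 6.4000 + 2.5000
Sum = 24.000

24.000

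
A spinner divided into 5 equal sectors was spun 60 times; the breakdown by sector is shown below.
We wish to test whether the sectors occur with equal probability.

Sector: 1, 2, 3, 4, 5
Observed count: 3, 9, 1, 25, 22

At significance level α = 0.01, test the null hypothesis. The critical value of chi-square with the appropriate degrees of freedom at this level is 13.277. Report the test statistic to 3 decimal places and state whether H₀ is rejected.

Under H₀ each category has probability 1/5, so each expected count is 60/5 = 12.
cat         O        E   (O−E)²/E
1           3       12     6.7500
2           9       12     0.7500
3           1       12    10.0833
4          25       12    14.0833
5          22       12     8.3333
Sum = 40.000
df = 4. Since 40.000 > 13.277, we reject H₀.

40.000; reject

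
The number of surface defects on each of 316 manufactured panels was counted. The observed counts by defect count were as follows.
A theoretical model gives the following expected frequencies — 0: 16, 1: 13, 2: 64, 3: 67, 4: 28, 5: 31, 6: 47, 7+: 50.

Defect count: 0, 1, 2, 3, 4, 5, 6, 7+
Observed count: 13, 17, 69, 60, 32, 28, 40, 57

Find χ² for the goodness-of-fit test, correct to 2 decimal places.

5.80

0: (13 − 16)²/16 = 9/16 = 0.563
1: (17 − 13)²/13 = 16/13 = 1.231
2: (69 − 64)²/64 = 25/64 = 0.391
3: (60 − 67)²/67 = 49/67 = 0.731
4: (32 − 28)²/28 = 16/28 = 0.571
5: (28 − 31)²/31 = 9/31 = 0.290
6: (40 − 47)²/47 = 49/47 = 1.043
7+: (57 − 50)²/50 = 49/50 = 0.980
Sum = 5.80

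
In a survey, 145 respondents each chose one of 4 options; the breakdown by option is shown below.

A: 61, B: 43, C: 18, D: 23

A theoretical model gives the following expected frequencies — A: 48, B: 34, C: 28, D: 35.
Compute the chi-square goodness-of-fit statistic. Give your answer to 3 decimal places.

13.589

χ² = (61−48)²/48 + (43−34)²/34 + (18−28)²/28 + (23−35)²/35
   = 3.5208 + 2.3824 + 3.5714 + 4.1143
Sum = 13.589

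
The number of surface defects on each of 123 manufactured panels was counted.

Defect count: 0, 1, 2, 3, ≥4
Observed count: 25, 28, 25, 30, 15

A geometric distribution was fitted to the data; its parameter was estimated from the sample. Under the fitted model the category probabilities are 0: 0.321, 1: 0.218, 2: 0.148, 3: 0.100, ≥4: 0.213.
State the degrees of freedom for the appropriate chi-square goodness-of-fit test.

There are k = 5 categories and 1 parameter estimated from the data, so df = 5 − 1 − 1 = 3.

3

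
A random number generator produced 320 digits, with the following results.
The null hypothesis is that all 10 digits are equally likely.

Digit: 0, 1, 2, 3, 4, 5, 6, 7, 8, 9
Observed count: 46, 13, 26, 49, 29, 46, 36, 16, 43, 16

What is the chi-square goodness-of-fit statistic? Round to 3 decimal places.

Under H₀ each category has probability 1/10, so each expected count is 320/10 = 32.
χ² = (46−32)²/32 + (13−32)²/32 + (26−32)²/32 + (49−32)²/32 + (29−32)²/32 + (46−32)²/32 + (36−32)²/32 + (16−32)²/32 + (43−32)²/32 + (16−32)²/32
   = 6.1250 + 11.2813 + 1.1250 + 9.0313 + 0.2813 + 6.1250 + 0.5000 + 8.0000 + 3.7813 + 8.0000
Sum = 54.250

54.250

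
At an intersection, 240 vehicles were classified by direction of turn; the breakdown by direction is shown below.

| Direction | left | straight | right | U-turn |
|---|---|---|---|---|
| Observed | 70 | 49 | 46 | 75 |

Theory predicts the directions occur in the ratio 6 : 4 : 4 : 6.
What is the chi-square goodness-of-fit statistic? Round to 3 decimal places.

Ratio total = 20. Expected counts: 240×6/20 = 72, 240×4/20 = 48, 240×4/20 = 48, 240×6/20 = 72.
cat           O        E   (O−E)²/E
left         70       72     0.0556
straight     49       48     0.0208
right        46       48     0.0833
U-turn       75       72     0.1250
Sum = 0.285

0.285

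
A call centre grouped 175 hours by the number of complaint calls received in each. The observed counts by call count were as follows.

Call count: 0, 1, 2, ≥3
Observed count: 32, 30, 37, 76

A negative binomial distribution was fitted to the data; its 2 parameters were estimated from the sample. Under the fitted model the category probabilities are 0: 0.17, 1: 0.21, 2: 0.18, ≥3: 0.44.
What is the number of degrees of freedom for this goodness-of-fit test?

1

There are k = 4 categories and 2 parameters estimated from the data, so df = 4 − 1 − 2 = 1.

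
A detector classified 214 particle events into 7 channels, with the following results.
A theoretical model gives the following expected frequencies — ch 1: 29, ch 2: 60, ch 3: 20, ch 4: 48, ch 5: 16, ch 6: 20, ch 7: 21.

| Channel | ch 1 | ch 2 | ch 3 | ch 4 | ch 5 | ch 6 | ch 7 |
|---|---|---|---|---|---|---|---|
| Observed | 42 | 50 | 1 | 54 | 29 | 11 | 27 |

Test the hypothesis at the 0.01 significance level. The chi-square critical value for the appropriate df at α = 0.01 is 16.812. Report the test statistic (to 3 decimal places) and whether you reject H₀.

42.621; reject

cat         O        E   (O−E)²/E
ch 1       42       29     5.8276
ch 2       50       60     1.6667
ch 3        1       20    18.0500
ch 4       54       48     0.7500
ch 5       29       16    10.5625
ch 6       11       20     4.0500
ch 7       27       21     1.7143
Sum = 42.621
df = 6. Since 42.621 > 16.812, we reject H₀.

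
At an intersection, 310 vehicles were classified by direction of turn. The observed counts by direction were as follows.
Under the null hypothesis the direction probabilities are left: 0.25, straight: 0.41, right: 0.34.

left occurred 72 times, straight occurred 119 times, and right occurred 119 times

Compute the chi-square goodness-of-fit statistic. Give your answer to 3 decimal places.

2.661

Expected counts E_i = n·p_i: 310×0.25 = 77.5, 310×0.41 = 127.1, 310×0.34 = 105.4.
left: (72 − 77.5)²/77.5 = 30.25/77.5 = 0.3903
straight: (119 − 127.1)²/127.1 = 65.61/127.1 = 0.5162
right: (119 − 105.4)²/105.4 = 184.96/105.4 = 1.7548
Sum = 2.661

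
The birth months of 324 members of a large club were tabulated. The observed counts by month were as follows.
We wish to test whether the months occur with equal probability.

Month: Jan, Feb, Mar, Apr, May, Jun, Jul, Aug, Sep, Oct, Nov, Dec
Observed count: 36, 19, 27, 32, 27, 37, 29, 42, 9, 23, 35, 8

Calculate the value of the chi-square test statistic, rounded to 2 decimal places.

Expected count for each of the 12 categories: 324/12 = 27.
cat         O        E   (O−E)²/E
Jan        36       27      3.000
Feb        19       27      2.370
Mar        27       27      0.000
Apr        32       27      0.926
May        27       27      0.000
Jun        37       27      3.704
Jul        29       27      0.148
Aug        42       27      8.333
Sep         9       27     12.000
Oct        23       27      0.593
Nov        35       27      2.370
Dec         8       27     13.370
Sum = 46.81

46.81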